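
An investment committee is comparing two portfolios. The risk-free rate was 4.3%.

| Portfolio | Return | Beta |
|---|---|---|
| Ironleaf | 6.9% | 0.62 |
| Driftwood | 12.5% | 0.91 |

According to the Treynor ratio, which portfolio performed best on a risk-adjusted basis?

Ironleaf: Treynor = (6.9% − 4.3%) / 0.62 = 4.194
Driftwood: Treynor = (12.5% − 4.3%) / 0.91 = 9.011
Highest: Driftwood (9.011).

Driftwood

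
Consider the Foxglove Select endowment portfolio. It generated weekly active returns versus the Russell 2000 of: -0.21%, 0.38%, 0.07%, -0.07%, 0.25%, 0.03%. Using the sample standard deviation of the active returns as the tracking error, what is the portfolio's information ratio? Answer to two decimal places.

0.35

r̄ = (-0.21 + 0.38 + 0.07 − 0.07 + 0.25 + 0.03) / 6 = 0.0750%
Sample σ = √[Σ(r − r̄)² / 5] = √[0.2280 / 5] = √0.0456 = 0.2135%
IR = r̄ / tracking error = 0.0750 / 0.2135 = 0.3513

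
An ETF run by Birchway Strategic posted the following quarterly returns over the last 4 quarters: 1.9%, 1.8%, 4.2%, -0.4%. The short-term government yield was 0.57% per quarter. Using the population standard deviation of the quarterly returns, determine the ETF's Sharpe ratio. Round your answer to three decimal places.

r̄ = (1.9 + 1.8 + 4.2 − 0.4) / 4 = 7.50 / 4 = 1.8750%
Population std dev = √[10.5875 / 4] = 1.6269%
Sharpe = (r̄ − rf) / σ = (1.8750 − 0.57) / 1.6269 = 1.3050 / 1.6269 = 0.8021

0.802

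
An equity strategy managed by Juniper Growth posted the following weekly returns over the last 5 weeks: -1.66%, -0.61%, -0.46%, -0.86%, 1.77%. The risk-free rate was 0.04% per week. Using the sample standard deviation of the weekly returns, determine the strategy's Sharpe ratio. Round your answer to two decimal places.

r̄ = (-1.66 − 0.61 − 0.46 − 0.86 + 1.77) / 5 = -1.820 / 5 = -0.3640%
Σ(r − r̄)² = 6.5493; sample σ = √(6.5493/4) = 1.2796%
Sharpe = (r̄ − rf) / σ = (-0.3640 − 0.04) / 1.2796 = -0.4040 / 1.2796 = -0.3157

-0.32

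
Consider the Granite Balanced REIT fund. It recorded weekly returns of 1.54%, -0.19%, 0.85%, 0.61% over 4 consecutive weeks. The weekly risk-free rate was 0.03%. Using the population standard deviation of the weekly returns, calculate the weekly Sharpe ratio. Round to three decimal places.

r̄ = (1.54 − 0.19 + 0.85 + 0.61) / 4 = 0.7025%
Σ(r − r̄)² = (1.54 − 0.7025)² + (-0.19 − 0.7025)² + (0.85 − 0.7025)² + … = 1.5283
σ = √[1.5283 / 4] = 0.6181%
Sharpe = (r̄ − rf) / σ = (0.7025 − 0.03) / 0.6181 = 0.6725 / 0.6181 = 1.0880

1.088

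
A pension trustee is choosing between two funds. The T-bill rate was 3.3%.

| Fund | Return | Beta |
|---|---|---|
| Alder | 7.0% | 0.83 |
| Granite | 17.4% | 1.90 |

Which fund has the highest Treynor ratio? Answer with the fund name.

Alder: Treynor = (7.0% − 3.3%) / 0.83 = 4.458
Granite: Treynor = (17.4% − 3.3%) / 1.90 = 7.421
Highest: Granite (7.421).

Granite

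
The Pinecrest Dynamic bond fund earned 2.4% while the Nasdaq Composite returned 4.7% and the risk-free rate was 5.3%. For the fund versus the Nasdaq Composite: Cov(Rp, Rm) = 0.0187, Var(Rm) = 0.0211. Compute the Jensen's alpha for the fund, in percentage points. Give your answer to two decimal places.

β = Cov / Var = 0.0187 / 0.0211 = 0.8863
E[R] = Rf + β(Rm − Rf) = 5.3% + 0.8863 × (4.7% − 5.3%) = 4.7682%
α = Rp − E[R] = 2.4% − 4.7682% = -2.3682

-2.37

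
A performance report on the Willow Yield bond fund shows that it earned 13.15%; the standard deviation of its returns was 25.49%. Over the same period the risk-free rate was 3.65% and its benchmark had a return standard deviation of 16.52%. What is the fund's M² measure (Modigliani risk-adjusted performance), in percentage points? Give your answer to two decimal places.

Sharpe = (Rp − Rf) / σp = (13.15% − 3.65%) / 25.49% = 0.3727
M² = Rf + Sharpe × σm = 3.65% + 0.3727 × 16.52% = 9.8070%

9.81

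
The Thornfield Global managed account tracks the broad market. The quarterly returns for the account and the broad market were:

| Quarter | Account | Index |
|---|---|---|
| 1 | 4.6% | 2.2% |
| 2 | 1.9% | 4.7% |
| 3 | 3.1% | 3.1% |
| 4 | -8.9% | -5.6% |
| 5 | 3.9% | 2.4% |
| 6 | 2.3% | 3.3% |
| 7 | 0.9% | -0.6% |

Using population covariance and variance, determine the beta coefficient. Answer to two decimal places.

r̄p = 1.1143%,  r̄m = 1.3571%
Cov = Σ(rp − r̄p)(rm − r̄m) / 7 = 12.0463
Var(rm) = Σ(rm − r̄m)² / 7 = 10.2882
β = Cov / Var = 12.0463 / 10.2882 = 1.1709

1.17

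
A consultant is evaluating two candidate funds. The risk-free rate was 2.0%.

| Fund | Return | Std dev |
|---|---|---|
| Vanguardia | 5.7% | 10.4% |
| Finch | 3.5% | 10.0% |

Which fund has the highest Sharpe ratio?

Vanguardia: Sharpe ratio = (5.7% − 2.0%) / 10.4% = 0.356
Finch: Sharpe ratio = (3.5% − 2.0%) / 10.0% = 0.150
Highest: Vanguardia (0.356).

Vanguardia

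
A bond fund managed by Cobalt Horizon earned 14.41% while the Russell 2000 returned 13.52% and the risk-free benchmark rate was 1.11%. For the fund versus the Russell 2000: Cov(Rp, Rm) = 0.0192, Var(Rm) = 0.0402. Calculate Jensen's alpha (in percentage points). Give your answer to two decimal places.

7.37

β = Cov / Var = 0.0192 / 0.0402 = 0.4776
E[R] = Rf + β(Rm − Rf) = 1.11% + 0.4776 × (13.52% − 1.11%) = 7.0370%
α = Rp − E[R] = 14.41% − 7.0370% = 7.3730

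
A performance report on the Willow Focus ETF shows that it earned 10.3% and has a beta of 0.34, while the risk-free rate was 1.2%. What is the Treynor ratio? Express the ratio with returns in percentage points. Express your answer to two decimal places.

26.76

Treynor = (Rp − Rf) / β = (10.3% − 1.2%) / 0.34 = 9.10 / 0.34 = 26.7647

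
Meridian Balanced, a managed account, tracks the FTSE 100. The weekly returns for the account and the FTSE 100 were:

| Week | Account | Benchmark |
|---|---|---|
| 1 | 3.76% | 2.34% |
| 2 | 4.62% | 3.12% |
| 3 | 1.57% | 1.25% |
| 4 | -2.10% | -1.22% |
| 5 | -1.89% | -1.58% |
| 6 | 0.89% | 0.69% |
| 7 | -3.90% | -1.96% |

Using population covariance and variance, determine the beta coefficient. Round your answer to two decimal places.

r̄p = 0.4214%,  r̄m = 0.3771%
Cov = Σ(rp − r̄p)(rm − r̄m) / 7 = 5.4099
Var(rm) = Σ(rm − r̄m)² / 7 = 3.4399
β = Cov / Var = 5.4099 / 3.4399 = 1.5727

1.57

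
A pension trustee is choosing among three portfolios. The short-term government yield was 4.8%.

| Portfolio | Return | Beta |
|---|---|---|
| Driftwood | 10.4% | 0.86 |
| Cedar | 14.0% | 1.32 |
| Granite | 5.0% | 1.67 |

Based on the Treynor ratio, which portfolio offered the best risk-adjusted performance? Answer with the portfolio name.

Cedar

Driftwood: Treynor = (10.4% − 4.8%) / 0.86 = 6.512
Cedar: Treynor = (14.0% − 4.8%) / 1.32 = 6.970
Granite: Treynor = (5.0% − 4.8%) / 1.67 = 0.120
Highest: Cedar (6.970).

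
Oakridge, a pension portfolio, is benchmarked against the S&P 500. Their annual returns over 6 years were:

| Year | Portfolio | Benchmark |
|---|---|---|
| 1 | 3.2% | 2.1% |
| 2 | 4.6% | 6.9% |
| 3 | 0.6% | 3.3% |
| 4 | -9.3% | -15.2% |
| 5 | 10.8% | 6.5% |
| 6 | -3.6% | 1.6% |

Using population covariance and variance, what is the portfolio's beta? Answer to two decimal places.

r̄p = 1.0500%,  r̄m = 0.8667%
Cov = Σ(rp − r̄p)(rm − r̄m) / 6 = 40.1300
Var(rm) = Σ(rm − r̄m)² / 6 = 55.7089
β = Cov / Var = 40.1300 / 55.7089 = 0.7204

0.72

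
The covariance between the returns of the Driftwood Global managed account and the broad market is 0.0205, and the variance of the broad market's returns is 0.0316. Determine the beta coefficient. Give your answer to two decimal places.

0.65

β = Cov(Rp, Rm) / Var(Rm) = 0.0205 / 0.0316 = 0.6487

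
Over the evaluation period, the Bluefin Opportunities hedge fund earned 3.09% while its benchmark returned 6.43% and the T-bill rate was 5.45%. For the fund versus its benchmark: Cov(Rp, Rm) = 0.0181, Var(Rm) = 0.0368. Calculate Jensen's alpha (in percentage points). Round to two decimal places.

-2.84

β = Cov / Var = 0.0181 / 0.0368 = 0.4918
E[R] = Rf + β(Rm − Rf) = 5.45% + 0.4918 × (6.43% − 5.45%) = 5.9320%
α = Rp − E[R] = 3.09% − 5.9320% = -2.8420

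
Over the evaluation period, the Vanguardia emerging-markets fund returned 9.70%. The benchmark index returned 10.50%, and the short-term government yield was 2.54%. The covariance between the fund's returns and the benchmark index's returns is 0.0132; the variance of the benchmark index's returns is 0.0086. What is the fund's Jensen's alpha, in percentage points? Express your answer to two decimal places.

β = Cov / Var = 0.0132 / 0.0086 = 1.5349
E[R] = Rf + β(Rm − Rf) = 2.54% + 1.5349 × (10.50% − 2.54%) = 14.7578%
α = Rp − E[R] = 9.70% − 14.7578% = -5.0578

-5.06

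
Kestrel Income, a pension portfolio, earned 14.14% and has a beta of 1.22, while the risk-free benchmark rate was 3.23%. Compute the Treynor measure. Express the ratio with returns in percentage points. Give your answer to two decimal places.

8.94

Treynor = (Rp − Rf) / β = (14.14% − 3.23%) / 1.22 = 10.91 / 1.22 = 8.9426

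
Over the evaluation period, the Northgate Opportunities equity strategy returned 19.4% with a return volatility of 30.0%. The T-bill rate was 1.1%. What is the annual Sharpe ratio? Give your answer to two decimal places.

0.61

Sharpe = (Rp − Rf) / σp = (19.4% − 1.1%) / 30.0% = 18.30% / 30.0% = 0.6100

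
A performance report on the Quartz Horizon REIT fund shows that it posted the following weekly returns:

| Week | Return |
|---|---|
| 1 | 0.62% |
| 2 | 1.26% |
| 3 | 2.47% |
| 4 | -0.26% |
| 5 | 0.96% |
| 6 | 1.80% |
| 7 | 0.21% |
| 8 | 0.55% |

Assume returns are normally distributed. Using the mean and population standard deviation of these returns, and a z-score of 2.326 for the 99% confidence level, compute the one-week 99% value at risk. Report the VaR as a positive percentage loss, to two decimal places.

μ = (0.62 + 1.26 + 2.47 − 0.26 + 0.96 + 1.8 + 0.21 + 0.55) / 8 = 0.9513%
Σ(r − μ)² = 5.4097; population σ = √(5.4097/8) = 0.8223%
VaR = −(μ − z·σ) = −(0.9513 − 2.326 × 0.8223) = −(-0.9614) = 0.9614%

0.96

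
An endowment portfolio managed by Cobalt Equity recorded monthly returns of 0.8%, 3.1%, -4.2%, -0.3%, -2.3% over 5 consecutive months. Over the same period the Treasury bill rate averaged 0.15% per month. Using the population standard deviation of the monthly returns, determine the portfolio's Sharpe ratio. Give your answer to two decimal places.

μ = (0.8 + 3.1 − 4.2 − 0.3 − 2.3) / 5 = -2.90 / 5 = -0.5800%
Σ(r − μ)² = (0.8 − (-0.5800))² + (3.1 − (-0.5800))² + … = 31.5880
σ = √[31.5880 / 5] = 2.5135%
Sharpe = (μ − rf) / σ = (-0.5800 − 0.15) / 2.5135 = -0.7300 / 2.5135 = -0.2904

-0.29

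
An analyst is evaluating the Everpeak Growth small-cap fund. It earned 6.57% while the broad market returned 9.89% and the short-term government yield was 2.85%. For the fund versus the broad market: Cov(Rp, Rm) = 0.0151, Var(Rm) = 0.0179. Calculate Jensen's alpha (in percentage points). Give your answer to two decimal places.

-2.22

β = Cov / Var = 0.0151 / 0.0179 = 0.8436
E[R] = Rf + β(Rm − Rf) = 2.85% + 0.8436 × (9.89% − 2.85%) = 8.7889%
α = Rp − E[R] = 6.57% − 8.7889% = -2.2189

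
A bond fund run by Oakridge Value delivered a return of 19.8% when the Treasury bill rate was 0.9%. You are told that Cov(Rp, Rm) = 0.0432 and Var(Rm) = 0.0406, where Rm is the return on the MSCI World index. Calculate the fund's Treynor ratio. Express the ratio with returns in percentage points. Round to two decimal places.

17.76

β = Cov / Var = 0.0432 / 0.0406 = 1.0640
Treynor = (Rp − Rf) / β = (19.8% − 0.9%) / 1.0640 = 18.90 / 1.0640 = 17.7632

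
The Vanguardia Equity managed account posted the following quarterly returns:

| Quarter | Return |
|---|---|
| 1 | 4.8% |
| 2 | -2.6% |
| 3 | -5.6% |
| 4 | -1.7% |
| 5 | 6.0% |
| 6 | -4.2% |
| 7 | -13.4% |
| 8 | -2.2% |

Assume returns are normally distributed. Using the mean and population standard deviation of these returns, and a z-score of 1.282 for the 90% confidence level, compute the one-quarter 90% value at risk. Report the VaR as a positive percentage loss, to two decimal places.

μ = (4.8 − 2.6 − 5.6 − 1.7 + 6 − 4.2 − 13.4 − 2.2) / 8 = -18.90 / 8 = -2.3625%
Population σ = √[Σ(r − μ)² / 8] = √[257.4388 / 8] = √32.1799 = 5.6727%
VaR = −(μ − z·σ) = −(-2.3625 − 1.282 × 5.6727) = −(-9.6349) = 9.6349%

9.63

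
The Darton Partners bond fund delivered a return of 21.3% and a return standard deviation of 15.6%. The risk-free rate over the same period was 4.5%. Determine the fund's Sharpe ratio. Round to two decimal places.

Sharpe = (Rp − Rf) / σp = (21.3% − 4.5%) / 15.6% = 16.80% / 15.6% = 1.0769

1.08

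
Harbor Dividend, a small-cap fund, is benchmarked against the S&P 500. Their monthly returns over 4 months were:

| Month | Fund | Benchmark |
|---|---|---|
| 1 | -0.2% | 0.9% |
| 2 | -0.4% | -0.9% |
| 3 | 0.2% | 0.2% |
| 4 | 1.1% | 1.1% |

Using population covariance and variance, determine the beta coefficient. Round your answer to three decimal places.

r̄p = 0.1750%,  r̄m = 0.3250%
Cov = Σ(rp − r̄p)(rm − r̄m) / 4 = 0.3006
Var(rm) = Σ(rm − r̄m)² / 4 = 0.6119
β = Cov / Var = 0.3006 / 0.6119 = 0.4913

0.491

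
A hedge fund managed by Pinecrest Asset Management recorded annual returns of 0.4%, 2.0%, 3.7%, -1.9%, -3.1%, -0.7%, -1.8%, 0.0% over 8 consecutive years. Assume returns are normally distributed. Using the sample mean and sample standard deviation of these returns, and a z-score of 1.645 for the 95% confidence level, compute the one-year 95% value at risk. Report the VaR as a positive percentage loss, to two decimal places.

3.83

Mean return r̄ = -1.40 / 8 = -0.1750%
Σ(r − r̄)² = 34.5550; sample σ = √(34.5550/7) = 2.2218%
VaR = −(r̄ − z·σ) = −(-0.1750 − 1.645 × 2.2218) = −(-3.8299) = 3.8299%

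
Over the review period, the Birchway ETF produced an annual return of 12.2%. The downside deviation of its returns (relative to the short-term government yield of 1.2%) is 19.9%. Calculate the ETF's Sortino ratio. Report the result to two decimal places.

Sortino = (Rp − Rf) / σd = (12.2% − 1.2%) / 19.9% = 11.00% / 19.9% = 0.5528

0.55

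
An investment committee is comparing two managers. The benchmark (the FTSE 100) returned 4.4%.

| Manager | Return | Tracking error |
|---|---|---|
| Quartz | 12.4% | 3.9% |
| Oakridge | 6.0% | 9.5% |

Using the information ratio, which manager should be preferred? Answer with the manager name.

Quartz: IR = (12.4% − 4.4%) / 3.9% = 2.051
Oakridge: IR = (6.0% − 4.4%) / 9.5% = 0.168
Highest: Quartz (2.051).

Quartz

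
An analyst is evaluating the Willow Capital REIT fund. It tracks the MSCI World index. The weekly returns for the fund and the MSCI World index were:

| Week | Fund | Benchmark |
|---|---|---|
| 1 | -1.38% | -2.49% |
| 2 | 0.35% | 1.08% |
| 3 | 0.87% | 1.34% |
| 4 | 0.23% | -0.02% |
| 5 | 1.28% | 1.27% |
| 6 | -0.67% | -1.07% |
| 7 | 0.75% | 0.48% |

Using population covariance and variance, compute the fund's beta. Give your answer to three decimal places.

r̄p = 0.2043%,  r̄m = 0.0843%
Cov = Σ(rp − r̄p)(rm − r̄m) / 7 = 1.0796
Var(rm) = Σ(rm − r̄m)² / 7 = 1.7287
β = Cov / Var = 1.0796 / 1.7287 = 0.6245

0.625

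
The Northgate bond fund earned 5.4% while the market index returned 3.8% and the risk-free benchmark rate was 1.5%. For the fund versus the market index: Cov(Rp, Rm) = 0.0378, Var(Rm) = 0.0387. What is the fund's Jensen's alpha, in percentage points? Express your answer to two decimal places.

1.65

β = Cov / Var = 0.0378 / 0.0387 = 0.9767
E[R] = Rf + β(Rm − Rf) = 1.5% + 0.9767 × (3.8% − 1.5%) = 3.7464%
α = Rp − E[R] = 5.4% − 3.7464% = 1.6536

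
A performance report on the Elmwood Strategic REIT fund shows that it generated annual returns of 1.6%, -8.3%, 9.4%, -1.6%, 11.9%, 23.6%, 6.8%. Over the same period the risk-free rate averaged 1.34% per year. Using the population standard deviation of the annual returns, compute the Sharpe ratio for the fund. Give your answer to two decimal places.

0.51

Mean return r̄ = 43.40 / 7 = 6.2000%
Σ(r − r̄)² = (1.6 − 6.2000)² + (-8.3 − 6.2000)² + (9.4 − 6.2000)² + … = 638.1000
population σ = √(638.1000 / 7) = √91.1571 = 9.5476%
Sharpe = (r̄ − rf) / σ = (6.2000 − 1.34) / 9.5476 = 4.8600 / 9.5476 = 0.5090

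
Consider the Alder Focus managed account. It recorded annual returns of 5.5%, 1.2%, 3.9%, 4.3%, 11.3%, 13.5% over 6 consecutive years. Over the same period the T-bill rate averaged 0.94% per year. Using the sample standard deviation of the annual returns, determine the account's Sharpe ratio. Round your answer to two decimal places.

1.20

μ = (5.5 + 1.2 + 3.9 + 4.3 + 11.3 + 13.5) / 6 = 39.70 / 6 = 6.6167%
Sample std dev = √[112.6483 / 5] = 4.7465%
Sharpe = (μ − rf) / σ = (6.6167 − 0.94) / 4.7465 = 5.6767 / 4.7465 = 1.1960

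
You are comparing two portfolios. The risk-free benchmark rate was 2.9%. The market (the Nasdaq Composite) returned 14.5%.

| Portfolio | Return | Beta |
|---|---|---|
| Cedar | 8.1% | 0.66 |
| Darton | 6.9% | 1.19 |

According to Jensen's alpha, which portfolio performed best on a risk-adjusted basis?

Cedar

Cedar: α = 8.1% − [2.9% + 0.66 × (14.5% − 2.9%)] = -2.456
Darton: α = 6.9% − [2.9% + 1.19 × (14.5% − 2.9%)] = -9.804
Highest: Cedar (-2.456).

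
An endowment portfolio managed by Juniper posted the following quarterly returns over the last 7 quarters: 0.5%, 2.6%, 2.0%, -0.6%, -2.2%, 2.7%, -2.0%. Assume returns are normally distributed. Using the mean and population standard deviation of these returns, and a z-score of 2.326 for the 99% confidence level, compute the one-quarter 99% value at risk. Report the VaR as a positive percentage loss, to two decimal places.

r̄ = (0.5 + 2.6 + 2 − 0.6 − 2.2 + 2.7 − 2) / 7 = 0.4286%
Population std dev = √[26.2143 / 7] = 1.9352%
VaR = −(r̄ − z·σ) = −(0.4286 − 2.326 × 1.9352) = −(-4.0727) = 4.0727%

4.07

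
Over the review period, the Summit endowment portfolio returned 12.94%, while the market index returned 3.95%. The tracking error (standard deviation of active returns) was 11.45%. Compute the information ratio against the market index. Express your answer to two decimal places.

0.79

IR = (Rp − Rb) / TE = (12.94% − 3.95%) / 11.45% = 8.99% / 11.45% = 0.7852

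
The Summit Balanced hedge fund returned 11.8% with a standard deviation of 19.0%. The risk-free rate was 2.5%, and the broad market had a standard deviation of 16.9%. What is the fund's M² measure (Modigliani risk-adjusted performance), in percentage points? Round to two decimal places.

10.77

Sharpe = (Rp − Rf) / σp = (11.8% − 2.5%) / 19.0% = 0.4895
M² = Rf + Sharpe × σm = 2.5% + 0.4895 × 16.9% = 10.7726%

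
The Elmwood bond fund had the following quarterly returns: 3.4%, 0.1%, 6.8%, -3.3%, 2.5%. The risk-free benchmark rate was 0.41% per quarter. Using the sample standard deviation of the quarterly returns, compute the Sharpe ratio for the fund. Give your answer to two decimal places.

r̄ = (3.4 + 0.1 + 6.8 − 3.3 + 2.5) / 5 = 9.50 / 5 = 1.9000%
Σ(r − r̄)² = (3.4 − 1.9000)² + (0.1 − 1.9000)² + (6.8 − 1.9000)² + … = 56.9000
σ = √[56.9000 / 4] = 3.7716%
Sharpe = (r̄ − rf) / σ = (1.9000 − 0.41) / 3.7716 = 1.4900 / 3.7716 = 0.3951

0.40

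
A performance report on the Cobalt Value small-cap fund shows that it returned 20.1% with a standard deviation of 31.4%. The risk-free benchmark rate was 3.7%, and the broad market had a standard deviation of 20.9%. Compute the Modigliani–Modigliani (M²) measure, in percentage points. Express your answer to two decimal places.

Sharpe = (Rp − Rf) / σp = (20.1% − 3.7%) / 31.4% = 0.5223
M² = Rf + Sharpe × σm = 3.7% + 0.5223 × 20.9% = 14.6161%

14.62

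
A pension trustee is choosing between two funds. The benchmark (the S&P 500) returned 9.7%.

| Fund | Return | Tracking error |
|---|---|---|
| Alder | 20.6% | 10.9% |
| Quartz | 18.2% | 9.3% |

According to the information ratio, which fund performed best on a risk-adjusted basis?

Alder: IR = (20.6% − 9.7%) / 10.9% = 1.000
Quartz: IR = (18.2% − 9.7%) / 9.3% = 0.914
Highest: Alder (1.000).

Alder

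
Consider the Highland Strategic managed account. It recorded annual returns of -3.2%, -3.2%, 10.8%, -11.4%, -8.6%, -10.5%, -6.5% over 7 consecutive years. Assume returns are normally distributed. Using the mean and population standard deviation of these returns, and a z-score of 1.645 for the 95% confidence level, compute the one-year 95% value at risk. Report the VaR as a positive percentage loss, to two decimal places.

16.15

r̄ = (-3.2 − 3.2 + 10.8 − 11.4 − 8.6 − 10.5 − 6.5) / 7 = -4.6571%
Population σ = √[Σ(r − r̄)² / 7] = √[341.7171 / 7] = √48.8167 = 6.9869%
VaR = −(r̄ − z·σ) = −(-4.6571 − 1.645 × 6.9869) = −(-16.1506) = 16.1506%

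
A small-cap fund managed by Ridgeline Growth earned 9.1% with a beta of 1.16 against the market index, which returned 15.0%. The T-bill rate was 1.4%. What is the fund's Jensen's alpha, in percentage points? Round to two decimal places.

-8.08

CAPM expected return = Rf + β(Rm − Rf) = 1.4% + 1.16 × (15.0% − 1.4%) = 1.4 + 1.16 × 13.60 = 17.1760%
Jensen's α = Rp − E[R] = 9.1% − 17.1760% = -8.0760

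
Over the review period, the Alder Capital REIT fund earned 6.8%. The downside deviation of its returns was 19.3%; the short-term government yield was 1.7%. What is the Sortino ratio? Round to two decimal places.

Sortino = (Rp − Rf) / σd = (6.8% − 1.7%) / 19.3% = 5.10% / 19.3% = 0.2642

0.26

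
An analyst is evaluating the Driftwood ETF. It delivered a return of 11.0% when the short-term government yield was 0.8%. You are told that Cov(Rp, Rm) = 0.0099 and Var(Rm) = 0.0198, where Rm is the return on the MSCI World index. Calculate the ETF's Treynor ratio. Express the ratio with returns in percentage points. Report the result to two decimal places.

20.40

β = Cov / Var = 0.0099 / 0.0198 = 0.5000
Treynor = (Rp − Rf) / β = (11.0% − 0.8%) / 0.5000 = 10.20 / 0.5000 = 20.4000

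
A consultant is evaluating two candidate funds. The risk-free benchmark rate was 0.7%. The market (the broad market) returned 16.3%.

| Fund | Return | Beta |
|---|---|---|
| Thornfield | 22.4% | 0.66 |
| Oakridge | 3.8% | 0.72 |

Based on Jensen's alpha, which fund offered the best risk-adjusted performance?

Thornfield

Thornfield: α = 22.4% − [0.7% + 0.66 × (16.3% − 0.7%)] = 11.404
Oakridge: α = 3.8% − [0.7% + 0.72 × (16.3% − 0.7%)] = -8.132
Highest: Thornfield (11.404).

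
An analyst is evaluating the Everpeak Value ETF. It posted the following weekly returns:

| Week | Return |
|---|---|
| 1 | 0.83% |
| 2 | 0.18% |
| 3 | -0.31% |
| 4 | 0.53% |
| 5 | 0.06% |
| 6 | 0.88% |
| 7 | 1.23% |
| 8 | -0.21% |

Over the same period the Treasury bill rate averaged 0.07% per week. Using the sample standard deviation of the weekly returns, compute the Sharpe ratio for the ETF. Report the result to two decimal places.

0.59

Mean return μ = 3.190 / 8 = 0.3988%
Sample σ = √[Σ(r − μ)² / 7] = √[2.1613 / 7] = √0.3088 = 0.5557%
Sharpe = (μ − rf) / σ = (0.3988 − 0.07) / 0.5557 = 0.3288 / 0.5557 = 0.5917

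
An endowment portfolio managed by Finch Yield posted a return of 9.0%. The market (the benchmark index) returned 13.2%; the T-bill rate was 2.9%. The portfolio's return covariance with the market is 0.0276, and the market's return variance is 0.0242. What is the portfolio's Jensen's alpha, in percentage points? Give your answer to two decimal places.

β = Cov / Var = 0.0276 / 0.0242 = 1.1405
E[R] = Rf + β(Rm − Rf) = 2.9% + 1.1405 × (13.2% − 2.9%) = 14.6472%
α = Rp − E[R] = 9.0% − 14.6472% = -5.6472

-5.65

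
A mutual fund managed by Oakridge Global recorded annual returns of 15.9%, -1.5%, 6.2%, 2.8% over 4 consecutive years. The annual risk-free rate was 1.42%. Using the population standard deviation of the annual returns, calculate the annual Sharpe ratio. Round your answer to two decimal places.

0.69

Mean return r̄ = 23.40 / 4 = 5.8500%
Population σ = √[Σ(r − r̄)² / 4] = √[164.4500 / 4] = √41.1125 = 6.4119%
Sharpe = (r̄ − rf) / σ = (5.8500 − 1.42) / 6.4119 = 4.4300 / 6.4119 = 0.6909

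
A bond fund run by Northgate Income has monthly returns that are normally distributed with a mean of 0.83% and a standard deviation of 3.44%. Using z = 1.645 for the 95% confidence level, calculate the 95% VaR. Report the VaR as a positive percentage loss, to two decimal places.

4.83

VaR (as % loss) = −(μ − z·σ) = −(0.83% − 1.645 × 3.44%) = −(-4.8288%) = 4.8288%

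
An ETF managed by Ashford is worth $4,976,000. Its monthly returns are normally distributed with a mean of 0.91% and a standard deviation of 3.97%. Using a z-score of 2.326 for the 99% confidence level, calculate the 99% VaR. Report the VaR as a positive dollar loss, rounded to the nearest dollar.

$414,213

Return at the 99% tail: μ − z·σ = 0.91% − 2.326 × 3.97% = 0.91 − 9.23422 = -8.32422%
VaR = −(-8.32422%) × $4,976,000 = 8.32422% × $4,976,000 = $414,213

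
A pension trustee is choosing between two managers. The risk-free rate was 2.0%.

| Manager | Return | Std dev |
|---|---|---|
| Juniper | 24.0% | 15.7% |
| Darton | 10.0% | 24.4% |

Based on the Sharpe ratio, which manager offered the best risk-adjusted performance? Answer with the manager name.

Juniper: Sharpe ratio = (24.0% − 2.0%) / 15.7% = 1.401
Darton: Sharpe ratio = (10.0% − 2.0%) / 24.4% = 0.328
Highest: Juniper (1.401).

Juniper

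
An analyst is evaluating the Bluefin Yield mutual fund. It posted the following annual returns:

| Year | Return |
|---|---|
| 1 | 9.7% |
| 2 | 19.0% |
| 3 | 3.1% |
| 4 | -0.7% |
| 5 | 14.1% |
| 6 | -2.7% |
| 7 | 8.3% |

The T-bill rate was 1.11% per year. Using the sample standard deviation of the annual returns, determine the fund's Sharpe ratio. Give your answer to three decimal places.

0.781

μ = (9.7 + 19 + 3.1 − 0.7 + 14.1 − 2.7 + 8.3) / 7 = 7.2571%
Σ(r − μ)² = (9.7 − 7.2571)² + (19 − 7.2571)² + … = 371.5171
sample σ = √(371.5171 / 6) = √61.9195 = 7.8689%
Sharpe = (μ − rf) / σ = (7.2571 − 1.11) / 7.8689 = 6.1471 / 7.8689 = 0.7812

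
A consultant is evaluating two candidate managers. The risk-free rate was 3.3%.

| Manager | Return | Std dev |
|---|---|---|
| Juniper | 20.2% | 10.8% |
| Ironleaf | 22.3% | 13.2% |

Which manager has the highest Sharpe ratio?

Juniper: Sharpe ratio = (20.2% − 3.3%) / 10.8% = 1.565
Ironleaf: Sharpe ratio = (22.3% − 3.3%) / 13.2% = 1.439
Highest: Juniper (1.565).

Juniper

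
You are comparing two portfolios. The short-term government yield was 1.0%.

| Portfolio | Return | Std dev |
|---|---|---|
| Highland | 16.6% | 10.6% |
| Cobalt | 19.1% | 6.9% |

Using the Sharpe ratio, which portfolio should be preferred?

Cobalt

Highland: Sharpe ratio = (16.6% − 1.0%) / 10.6% = 1.472
Cobalt: Sharpe ratio = (19.1% − 1.0%) / 6.9% = 2.623
Highest: Cobalt (2.623).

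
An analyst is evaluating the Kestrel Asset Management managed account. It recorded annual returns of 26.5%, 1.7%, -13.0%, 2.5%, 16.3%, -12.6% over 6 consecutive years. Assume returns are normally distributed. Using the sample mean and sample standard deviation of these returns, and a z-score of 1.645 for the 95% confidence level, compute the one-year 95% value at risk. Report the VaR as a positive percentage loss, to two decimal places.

22.22

r̄ = (26.5 + 1.7 − 13 + 2.5 + 16.3 − 12.6) / 6 = 3.5667%
Σ(r − r̄)² = (26.5 − 3.5667)² + (1.7 − 3.5667)² + (-13 − 3.5667)² + … = 1228.5133
sample σ = √(1228.5133 / 5) = √245.7027 = 15.6749%
VaR = −(r̄ − z·σ) = −(3.5667 − 1.645 × 15.6749) = −(-22.2185) = 22.2185%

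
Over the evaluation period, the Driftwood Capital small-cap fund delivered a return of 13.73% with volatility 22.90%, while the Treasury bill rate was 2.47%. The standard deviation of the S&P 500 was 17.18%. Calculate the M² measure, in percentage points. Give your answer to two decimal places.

Sharpe = (Rp − Rf) / σp = (13.73% − 2.47%) / 22.90% = 0.4917
M² = Rf + Sharpe × σm = 2.47% + 0.4917 × 17.18% = 10.9174%

10.92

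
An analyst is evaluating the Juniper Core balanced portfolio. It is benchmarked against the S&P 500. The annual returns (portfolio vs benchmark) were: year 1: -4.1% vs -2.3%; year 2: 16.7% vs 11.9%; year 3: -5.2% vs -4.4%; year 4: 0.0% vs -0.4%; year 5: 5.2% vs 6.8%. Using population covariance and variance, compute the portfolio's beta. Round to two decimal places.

r̄p = 2.5200%,  r̄m = 2.3200%
Cov = Σ(rp − r̄p)(rm − r̄m) / 5 = 47.4336
Var(rm) = Σ(rm − r̄m)² / 5 = 37.1496
β = Cov / Var = 47.4336 / 37.1496 = 1.2768

1.28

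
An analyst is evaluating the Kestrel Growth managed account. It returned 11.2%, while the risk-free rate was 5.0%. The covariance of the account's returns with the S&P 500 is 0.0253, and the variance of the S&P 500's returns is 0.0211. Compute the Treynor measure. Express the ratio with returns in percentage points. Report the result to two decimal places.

5.17

β = Cov / Var = 0.0253 / 0.0211 = 1.1991
Treynor = (Rp − Rf) / β = (11.2% − 5.0%) / 1.1991 = 6.20 / 1.1991 = 5.1705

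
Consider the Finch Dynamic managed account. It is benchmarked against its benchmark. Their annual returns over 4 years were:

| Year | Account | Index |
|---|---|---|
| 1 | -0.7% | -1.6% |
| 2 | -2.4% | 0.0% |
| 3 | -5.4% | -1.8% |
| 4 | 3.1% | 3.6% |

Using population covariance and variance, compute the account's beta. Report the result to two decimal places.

1.19

r̄p = -1.3500%,  r̄m = 0.0500%
Cov = Σ(rp − r̄p)(rm − r̄m) / 4 = 5.5675
Var(rm) = Σ(rm − r̄m)² / 4 = 4.6875
β = Cov / Var = 5.5675 / 4.6875 = 1.1877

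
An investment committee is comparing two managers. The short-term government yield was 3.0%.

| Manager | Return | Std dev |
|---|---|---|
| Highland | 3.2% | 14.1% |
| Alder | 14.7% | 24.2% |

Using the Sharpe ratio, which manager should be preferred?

Alder

Highland: Sharpe ratio = (3.2% − 3.0%) / 14.1% = 0.014
Alder: Sharpe ratio = (14.7% − 3.0%) / 24.2% = 0.483
Highest: Alder (0.483).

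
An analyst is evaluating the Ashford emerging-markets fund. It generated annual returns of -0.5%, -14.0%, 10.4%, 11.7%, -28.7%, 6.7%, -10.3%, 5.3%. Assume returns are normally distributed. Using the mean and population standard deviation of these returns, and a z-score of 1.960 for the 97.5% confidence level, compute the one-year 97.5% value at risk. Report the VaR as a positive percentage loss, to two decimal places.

28.33

r̄ = (-0.5 − 14 + 10.4 + 11.7 − 28.7 + 6.7 − 10.3 + 5.3) / 8 = -2.4250%
Population σ = √[Σ(r − r̄)² / 8] = √[1397.0150 / 8] = √174.6269 = 13.2146%
VaR = −(r̄ − z·σ) = −(-2.4250 − 1.960 × 13.2146) = −(-28.3256) = 28.3256%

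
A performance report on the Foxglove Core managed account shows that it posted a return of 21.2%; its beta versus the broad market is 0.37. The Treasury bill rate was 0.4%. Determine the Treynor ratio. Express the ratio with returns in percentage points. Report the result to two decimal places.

56.22

Treynor = (Rp − Rf) / β = (21.2% − 0.4%) / 0.37 = 20.80 / 0.37 = 56.2162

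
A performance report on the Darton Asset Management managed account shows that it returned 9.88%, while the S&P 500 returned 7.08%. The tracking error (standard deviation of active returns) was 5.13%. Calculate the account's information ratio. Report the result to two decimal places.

IR = (Rp − Rb) / TE = (9.88% − 7.08%) / 5.13% = 2.80% / 5.13% = 0.5458

0.55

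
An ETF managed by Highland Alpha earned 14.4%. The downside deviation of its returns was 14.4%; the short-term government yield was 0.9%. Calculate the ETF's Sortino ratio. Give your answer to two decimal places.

Sortino = (Rp − Rf) / σd = (14.4% − 0.9%) / 14.4% = 13.50% / 14.4% = 0.9375

0.94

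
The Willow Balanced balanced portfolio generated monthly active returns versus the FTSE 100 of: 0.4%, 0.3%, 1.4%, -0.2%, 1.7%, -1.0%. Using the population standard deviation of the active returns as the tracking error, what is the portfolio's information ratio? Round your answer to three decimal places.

r̄ = (0.4 + 0.3 + 1.4 − 0.2 + 1.7 − 1) / 6 = 2.60 / 6 = 0.4333%
Σ(r − r̄)² = 5.0133; population σ = √(5.0133/6) = 0.9141%
IR = r̄ / tracking error = 0.4333 / 0.9141 = 0.4740

0.474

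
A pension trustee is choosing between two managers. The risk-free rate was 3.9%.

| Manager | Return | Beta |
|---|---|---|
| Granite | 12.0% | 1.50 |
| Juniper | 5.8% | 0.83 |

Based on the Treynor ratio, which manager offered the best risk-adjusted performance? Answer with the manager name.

Granite

Granite: Treynor = (12.0% − 3.9%) / 1.50 = 5.400
Juniper: Treynor = (5.8% − 3.9%) / 0.83 = 2.289
Highest: Granite (5.400).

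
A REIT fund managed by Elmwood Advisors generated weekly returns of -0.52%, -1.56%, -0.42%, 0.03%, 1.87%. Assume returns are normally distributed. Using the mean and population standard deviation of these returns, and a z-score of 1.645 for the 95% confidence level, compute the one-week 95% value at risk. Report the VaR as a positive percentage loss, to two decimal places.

1.97

r̄ = (-0.52 − 1.56 − 0.42 + 0.03 + 1.87) / 5 = -0.1200%
Σ(r − r̄)² = (-0.52 − (-0.1200))² + (-1.56 − (-0.1200))² + … = 6.3062
σ = √[6.3062 / 5] = 1.1230%
VaR = −(r̄ − z·σ) = −(-0.1200 − 1.645 × 1.1230) = −(-1.9673) = 1.9673%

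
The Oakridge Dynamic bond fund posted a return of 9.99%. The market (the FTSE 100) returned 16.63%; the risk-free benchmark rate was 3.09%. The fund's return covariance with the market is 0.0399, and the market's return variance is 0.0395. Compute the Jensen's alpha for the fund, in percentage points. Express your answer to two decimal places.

β = Cov / Var = 0.0399 / 0.0395 = 1.0101
E[R] = Rf + β(Rm − Rf) = 3.09% + 1.0101 × (16.63% − 3.09%) = 16.7668%
α = Rp − E[R] = 9.99% − 16.7668% = -6.7768

-6.78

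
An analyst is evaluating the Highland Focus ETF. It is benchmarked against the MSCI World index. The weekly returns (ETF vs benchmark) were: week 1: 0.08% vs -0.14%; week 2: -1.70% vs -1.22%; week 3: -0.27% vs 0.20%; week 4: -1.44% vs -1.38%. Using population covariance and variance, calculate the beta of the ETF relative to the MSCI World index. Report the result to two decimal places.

1.02

r̄p = -0.8325%,  r̄m = -0.6350%
Cov = Σ(rp − r̄p)(rm − r̄m) / 4 = 0.4704
Var(rm) = Σ(rm − r̄m)² / 4 = 0.4599
β = Cov / Var = 0.4704 / 0.4599 = 1.0228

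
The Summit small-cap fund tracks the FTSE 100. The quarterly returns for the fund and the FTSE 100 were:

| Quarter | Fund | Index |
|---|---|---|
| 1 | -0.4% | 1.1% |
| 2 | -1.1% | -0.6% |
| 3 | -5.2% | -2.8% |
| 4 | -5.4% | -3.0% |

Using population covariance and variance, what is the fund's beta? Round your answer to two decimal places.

1.31

r̄p = -3.0250%,  r̄m = -1.3250%
Cov = Σ(rp − r̄p)(rm − r̄m) / 4 = 3.7369
Var(rm) = Σ(rm − r̄m)² / 4 = 2.8469
β = Cov / Var = 3.7369 / 2.8469 = 1.3126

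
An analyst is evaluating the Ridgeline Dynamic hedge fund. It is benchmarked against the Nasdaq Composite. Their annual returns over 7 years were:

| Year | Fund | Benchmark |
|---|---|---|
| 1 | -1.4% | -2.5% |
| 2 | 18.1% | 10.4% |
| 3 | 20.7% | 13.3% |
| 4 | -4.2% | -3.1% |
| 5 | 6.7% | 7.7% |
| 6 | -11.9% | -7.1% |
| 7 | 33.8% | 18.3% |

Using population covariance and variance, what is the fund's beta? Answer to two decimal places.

1.65

r̄p = 8.8286%,  r̄m = 5.2857%
Cov = Σ(rp − r̄p)(rm − r̄m) / 7 = 129.7190
Var(rm) = Σ(rm − r̄m)² / 7 = 78.5612
β = Cov / Var = 129.7190 / 78.5612 = 1.6512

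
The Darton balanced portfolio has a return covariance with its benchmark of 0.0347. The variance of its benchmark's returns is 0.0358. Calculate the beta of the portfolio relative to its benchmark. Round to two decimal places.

0.97

β = Cov(Rp, Rm) / Var(Rm) = 0.0347 / 0.0358 = 0.9693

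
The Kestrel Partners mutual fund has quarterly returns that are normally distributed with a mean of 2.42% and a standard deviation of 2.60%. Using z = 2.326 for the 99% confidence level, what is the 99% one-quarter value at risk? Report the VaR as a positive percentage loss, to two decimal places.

3.63

VaR (as % loss) = −(μ − z·σ) = −(2.42% − 2.326 × 2.60%) = −(-3.6276%) = 3.6276%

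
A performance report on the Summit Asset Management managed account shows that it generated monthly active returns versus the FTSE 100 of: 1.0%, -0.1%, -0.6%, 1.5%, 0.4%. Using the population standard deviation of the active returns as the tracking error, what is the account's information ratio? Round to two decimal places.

μ = (1 − 0.1 − 0.6 + 1.5 + 0.4) / 5 = 2.20 / 5 = 0.4400%
Population σ = √[Σ(r − μ)² / 5] = √[2.8120 / 5] = √0.5624 = 0.7499%
IR = μ / tracking error = 0.4400 / 0.7499 = 0.5867

0.59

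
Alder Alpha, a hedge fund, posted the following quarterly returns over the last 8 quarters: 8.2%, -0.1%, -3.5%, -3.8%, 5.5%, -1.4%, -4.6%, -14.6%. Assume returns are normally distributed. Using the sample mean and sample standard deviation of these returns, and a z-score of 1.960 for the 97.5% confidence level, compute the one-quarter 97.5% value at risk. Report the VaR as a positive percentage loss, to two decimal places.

Mean return μ = -14.30 / 8 = -1.7875%
Σ(r − μ)² = (8.2 − (-1.7875))² + (-0.1 − (-1.7875))² + (-3.5 − (-1.7875))² + … = 334.9088
σ = √[334.9088 / 7] = 6.9169%
VaR = −(μ − z·σ) = −(-1.7875 − 1.960 × 6.9169) = −(-15.3446) = 15.3446%

15.34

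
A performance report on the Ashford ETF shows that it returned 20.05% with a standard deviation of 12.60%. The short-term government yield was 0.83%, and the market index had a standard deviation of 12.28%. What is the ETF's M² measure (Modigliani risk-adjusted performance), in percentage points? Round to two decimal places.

Sharpe = (Rp − Rf) / σp = (20.05% − 0.83%) / 12.60% = 1.5254
M² = Rf + Sharpe × σm = 0.83% + 1.5254 × 12.28% = 19.5619%

19.56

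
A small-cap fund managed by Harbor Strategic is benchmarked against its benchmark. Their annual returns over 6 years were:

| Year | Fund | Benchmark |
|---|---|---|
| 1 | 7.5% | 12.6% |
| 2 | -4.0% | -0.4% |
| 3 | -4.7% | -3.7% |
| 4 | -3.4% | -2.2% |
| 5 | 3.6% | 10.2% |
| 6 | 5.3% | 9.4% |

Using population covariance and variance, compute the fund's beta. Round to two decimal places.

r̄p = 0.7167%,  r̄m = 4.3167%
Cov = Σ(rp − r̄p)(rm − r̄m) / 6 = 31.4914
Var(rm) = Σ(rm − r̄m)² / 6 = 43.0081
β = Cov / Var = 31.4914 / 43.0081 = 0.7322

0.73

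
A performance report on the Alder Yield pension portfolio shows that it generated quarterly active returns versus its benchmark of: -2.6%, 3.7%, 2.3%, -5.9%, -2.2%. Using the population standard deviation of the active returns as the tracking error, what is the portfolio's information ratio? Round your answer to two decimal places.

-0.27

r̄ = (-2.6 + 3.7 + 2.3 − 5.9 − 2.2) / 5 = -0.9400%
Population std dev = √[60.9720 / 5] = 3.4920%
IR = r̄ / tracking error = -0.9400 / 3.4920 = -0.2692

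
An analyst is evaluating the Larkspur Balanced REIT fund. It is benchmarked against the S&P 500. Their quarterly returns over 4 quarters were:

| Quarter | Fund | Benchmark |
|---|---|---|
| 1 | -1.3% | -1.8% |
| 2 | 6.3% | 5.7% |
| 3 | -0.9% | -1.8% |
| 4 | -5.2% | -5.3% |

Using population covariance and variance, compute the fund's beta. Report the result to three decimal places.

1.032

r̄p = -0.2750%,  r̄m = -0.8000%
Cov = Σ(rp − r̄p)(rm − r̄m) / 4 = 16.6375
Var(rm) = Σ(rm − r̄m)² / 4 = 16.1250
β = Cov / Var = 16.6375 / 16.1250 = 1.0318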